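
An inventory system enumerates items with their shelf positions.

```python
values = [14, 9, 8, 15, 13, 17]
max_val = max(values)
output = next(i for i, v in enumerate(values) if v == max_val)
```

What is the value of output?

Step 1: max([14, 9, 8, 15, 13, 17]) = 17.
Step 2: Find first index where value == 17:
  Index 0: 14 != 17
  Index 1: 9 != 17
  Index 2: 8 != 17
  Index 3: 15 != 17
  Index 4: 13 != 17
  Index 5: 17 == 17, found!
Therefore output = 5.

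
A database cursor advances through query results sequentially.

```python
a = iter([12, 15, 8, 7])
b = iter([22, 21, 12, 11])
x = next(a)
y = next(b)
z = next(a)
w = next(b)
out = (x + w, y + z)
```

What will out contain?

Step 1: a iterates [12, 15, 8, 7], b iterates [22, 21, 12, 11].
Step 2: x = next(a) = 12, y = next(b) = 22.
Step 3: z = next(a) = 15, w = next(b) = 21.
Step 4: out = (12 + 21, 22 + 15) = (33, 37).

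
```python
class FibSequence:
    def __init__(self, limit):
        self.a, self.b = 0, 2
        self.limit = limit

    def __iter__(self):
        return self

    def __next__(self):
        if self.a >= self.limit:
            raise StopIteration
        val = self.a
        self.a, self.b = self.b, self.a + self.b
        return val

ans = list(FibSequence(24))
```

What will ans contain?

Step 1: Fibonacci-like sequence (a=0, b=2) until >= 24:
  Yield 0, then a,b = 2,2
  Yield 2, then a,b = 2,4
  Yield 2, then a,b = 4,6
  Yield 4, then a,b = 6,10
  Yield 6, then a,b = 10,16
  Yield 10, then a,b = 16,26
  Yield 16, then a,b = 26,42
Step 2: 26 >= 24, stop.
Therefore ans = [0, 2, 2, 4, 6, 10, 16].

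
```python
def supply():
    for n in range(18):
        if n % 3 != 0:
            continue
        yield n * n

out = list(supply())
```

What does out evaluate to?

Step 1: Only yield n**2 when n is divisible by 3:
  n=0: 0 % 3 == 0, yield 0**2 = 0
  n=3: 3 % 3 == 0, yield 3**2 = 9
  n=6: 6 % 3 == 0, yield 6**2 = 36
  n=9: 9 % 3 == 0, yield 9**2 = 81
  n=12: 12 % 3 == 0, yield 12**2 = 144
  n=15: 15 % 3 == 0, yield 15**2 = 225
Therefore out = [0, 9, 36, 81, 144, 225].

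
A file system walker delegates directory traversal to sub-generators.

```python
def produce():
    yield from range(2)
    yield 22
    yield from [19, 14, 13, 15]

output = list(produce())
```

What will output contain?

Step 1: Trace yields in order:
  yield 0
  yield 1
  yield 22
  yield 19
  yield 14
  yield 13
  yield 15
Therefore output = [0, 1, 22, 19, 14, 13, 15].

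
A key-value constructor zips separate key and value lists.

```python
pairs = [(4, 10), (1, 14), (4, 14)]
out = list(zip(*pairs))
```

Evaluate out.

Step 1: zip(*pairs) transposes: unzips [(4, 10), (1, 14), (4, 14)] into separate sequences.
Step 2: First elements: (4, 1, 4), second elements: (10, 14, 14).
Therefore out = [(4, 1, 4), (10, 14, 14)].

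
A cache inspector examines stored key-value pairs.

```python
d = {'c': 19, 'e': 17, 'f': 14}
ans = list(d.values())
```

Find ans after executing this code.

Step 1: d.values() returns the dictionary values in insertion order.
Therefore ans = [19, 17, 14].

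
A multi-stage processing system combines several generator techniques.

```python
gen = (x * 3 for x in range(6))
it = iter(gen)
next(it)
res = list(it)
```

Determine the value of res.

Step 1: Generator produces [0, 3, 6, 9, 12, 15].
Step 2: next(it) consumes first element (0).
Step 3: list(it) collects remaining: [3, 6, 9, 12, 15].
Therefore res = [3, 6, 9, 12, 15].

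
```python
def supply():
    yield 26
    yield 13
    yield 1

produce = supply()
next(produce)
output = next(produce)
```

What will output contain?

Step 1: supply() creates a generator.
Step 2: next(produce) yields 26 (consumed and discarded).
Step 3: next(produce) yields 13, assigned to output.
Therefore output = 13.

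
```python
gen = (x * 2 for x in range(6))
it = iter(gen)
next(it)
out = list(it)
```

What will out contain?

Step 1: Generator produces [0, 2, 4, 6, 8, 10].
Step 2: next(it) consumes first element (0).
Step 3: list(it) collects remaining: [2, 4, 6, 8, 10].
Therefore out = [2, 4, 6, 8, 10].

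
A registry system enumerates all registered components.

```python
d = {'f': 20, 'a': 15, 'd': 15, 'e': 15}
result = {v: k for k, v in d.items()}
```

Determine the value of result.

Step 1: Invert dict (swap keys and values):
  'f': 20 -> 20: 'f'
  'a': 15 -> 15: 'a'
  'd': 15 -> 15: 'd'
  'e': 15 -> 15: 'e'
Therefore result = {20: 'f', 15: 'e'}.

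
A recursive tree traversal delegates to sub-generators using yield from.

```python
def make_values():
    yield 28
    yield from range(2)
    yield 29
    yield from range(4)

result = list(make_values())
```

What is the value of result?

Step 1: Trace yields in order:
  yield 28
  yield 0
  yield 1
  yield 29
  yield 0
  yield 1
  yield 2
  yield 3
Therefore result = [28, 0, 1, 29, 0, 1, 2, 3].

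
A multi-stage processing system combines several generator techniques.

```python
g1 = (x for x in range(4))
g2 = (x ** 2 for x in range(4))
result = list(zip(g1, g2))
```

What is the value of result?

Step 1: g1 produces [0, 1, 2, 3].
Step 2: g2 produces [0, 1, 4, 9].
Step 3: zip pairs them: [(0, 0), (1, 1), (2, 4), (3, 9)].
Therefore result = [(0, 0), (1, 1), (2, 4), (3, 9)].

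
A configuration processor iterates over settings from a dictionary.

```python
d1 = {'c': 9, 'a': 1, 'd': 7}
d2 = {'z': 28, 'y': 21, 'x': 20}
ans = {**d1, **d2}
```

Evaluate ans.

Step 1: Merge d1 and d2 (d2 values override on key conflicts).
Step 2: d1 has keys ['c', 'a', 'd'], d2 has keys ['z', 'y', 'x'].
Therefore ans = {'c': 9, 'a': 1, 'd': 7, 'z': 28, 'y': 21, 'x': 20}.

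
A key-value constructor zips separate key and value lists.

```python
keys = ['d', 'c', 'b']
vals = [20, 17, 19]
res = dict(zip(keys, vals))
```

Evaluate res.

Step 1: zip pairs keys with values:
  'd' -> 20
  'c' -> 17
  'b' -> 19
Therefore res = {'d': 20, 'c': 17, 'b': 19}.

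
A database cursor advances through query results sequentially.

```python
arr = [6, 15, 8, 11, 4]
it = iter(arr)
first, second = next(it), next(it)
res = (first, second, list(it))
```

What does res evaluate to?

Step 1: Create iterator over [6, 15, 8, 11, 4].
Step 2: first = 6, second = 15.
Step 3: Remaining elements: [8, 11, 4].
Therefore res = (6, 15, [8, 11, 4]).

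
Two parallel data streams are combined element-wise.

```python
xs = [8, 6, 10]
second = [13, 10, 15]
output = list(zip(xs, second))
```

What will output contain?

Step 1: zip pairs elements at same index:
  Index 0: (8, 13)
  Index 1: (6, 10)
  Index 2: (10, 15)
Therefore output = [(8, 13), (6, 10), (10, 15)].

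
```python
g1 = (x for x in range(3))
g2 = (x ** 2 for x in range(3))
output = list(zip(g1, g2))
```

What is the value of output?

Step 1: g1 produces [0, 1, 2].
Step 2: g2 produces [0, 1, 4].
Step 3: zip pairs them: [(0, 0), (1, 1), (2, 4)].
Therefore output = [(0, 0), (1, 1), (2, 4)].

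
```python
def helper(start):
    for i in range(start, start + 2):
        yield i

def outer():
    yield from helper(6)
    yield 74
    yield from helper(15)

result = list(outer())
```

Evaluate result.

Step 1: outer() delegates to helper(6):
  yield 6
  yield 7
Step 2: yield 74
Step 3: Delegates to helper(15):
  yield 15
  yield 16
Therefore result = [6, 7, 74, 15, 16].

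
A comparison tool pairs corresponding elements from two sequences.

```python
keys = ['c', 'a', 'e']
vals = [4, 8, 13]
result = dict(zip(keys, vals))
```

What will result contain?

Step 1: zip pairs keys with values:
  'c' -> 4
  'a' -> 8
  'e' -> 13
Therefore result = {'c': 4, 'a': 8, 'e': 13}.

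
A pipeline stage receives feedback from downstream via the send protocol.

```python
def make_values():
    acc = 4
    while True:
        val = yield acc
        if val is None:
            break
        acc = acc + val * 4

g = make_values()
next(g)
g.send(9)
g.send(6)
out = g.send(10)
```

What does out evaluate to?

Step 1: next() -> yield acc=4.
Step 2: send(9) -> val=9, acc = 4 + 9*4 = 40, yield 40.
Step 3: send(6) -> val=6, acc = 40 + 6*4 = 64, yield 64.
Step 4: send(10) -> val=10, acc = 64 + 10*4 = 104, yield 104.
Therefore out = 104.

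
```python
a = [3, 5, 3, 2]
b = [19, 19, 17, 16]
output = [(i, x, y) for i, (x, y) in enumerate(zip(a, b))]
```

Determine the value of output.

Step 1: enumerate(zip(a, b)) gives index with paired elements:
  i=0: (3, 19)
  i=1: (5, 19)
  i=2: (3, 17)
  i=3: (2, 16)
Therefore output = [(0, 3, 19), (1, 5, 19), (2, 3, 17), (3, 2, 16)].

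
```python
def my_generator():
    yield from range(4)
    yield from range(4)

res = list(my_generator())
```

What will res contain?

Step 1: Trace yields in order:
  yield 0
  yield 1
  yield 2
  yield 3
  yield 0
  yield 1
  yield 2
  yield 3
Therefore res = [0, 1, 2, 3, 0, 1, 2, 3].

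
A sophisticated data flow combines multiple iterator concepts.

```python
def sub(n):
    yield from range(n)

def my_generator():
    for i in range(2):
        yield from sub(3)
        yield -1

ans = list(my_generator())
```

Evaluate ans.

Step 1: For each i in range(2):
  i=0: yield from sub(3) -> [0, 1, 2], then yield -1
  i=1: yield from sub(3) -> [0, 1, 2], then yield -1
Therefore ans = [0, 1, 2, -1, 0, 1, 2, -1].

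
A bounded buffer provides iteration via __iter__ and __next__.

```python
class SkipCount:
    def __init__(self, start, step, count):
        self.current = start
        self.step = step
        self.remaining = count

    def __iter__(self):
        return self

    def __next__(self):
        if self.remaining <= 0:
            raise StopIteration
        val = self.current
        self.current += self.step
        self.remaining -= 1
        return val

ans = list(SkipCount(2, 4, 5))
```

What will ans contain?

Step 1: SkipCount starts at 2, increments by 4, for 5 steps:
  Yield 2, then current += 4
  Yield 6, then current += 4
  Yield 10, then current += 4
  Yield 14, then current += 4
  Yield 18, then current += 4
Therefore ans = [2, 6, 10, 14, 18].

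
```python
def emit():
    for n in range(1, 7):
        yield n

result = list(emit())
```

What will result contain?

Step 1: The generator yields each value from range(1, 7).
Step 2: list() consumes all yields: [1, 2, 3, 4, 5, 6].
Therefore result = [1, 2, 3, 4, 5, 6].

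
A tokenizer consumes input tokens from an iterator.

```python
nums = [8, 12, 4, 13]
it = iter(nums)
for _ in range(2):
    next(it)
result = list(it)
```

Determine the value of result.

Step 1: Create iterator over [8, 12, 4, 13].
Step 2: Advance 2 positions (consuming [8, 12]).
Step 3: list() collects remaining elements: [4, 13].
Therefore result = [4, 13].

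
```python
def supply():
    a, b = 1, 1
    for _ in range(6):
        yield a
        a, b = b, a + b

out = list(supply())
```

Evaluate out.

Step 1: Fibonacci-like sequence starting with a=1, b=1:
  Iteration 1: yield a=1, then a,b = 1,2
  Iteration 2: yield a=1, then a,b = 2,3
  Iteration 3: yield a=2, then a,b = 3,5
  Iteration 4: yield a=3, then a,b = 5,8
  Iteration 5: yield a=5, then a,b = 8,13
  Iteration 6: yield a=8, then a,b = 13,21
Therefore out = [1, 1, 2, 3, 5, 8].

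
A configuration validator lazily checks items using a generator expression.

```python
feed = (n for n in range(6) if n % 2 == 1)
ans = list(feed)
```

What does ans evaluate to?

Step 1: Filter range(6) keeping only odd values:
  n=0: even, excluded
  n=1: odd, included
  n=2: even, excluded
  n=3: odd, included
  n=4: even, excluded
  n=5: odd, included
Therefore ans = [1, 3, 5].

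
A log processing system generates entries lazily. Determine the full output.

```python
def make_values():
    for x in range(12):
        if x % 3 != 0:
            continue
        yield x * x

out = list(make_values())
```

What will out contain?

Step 1: Only yield x**2 when x is divisible by 3:
  x=0: 0 % 3 == 0, yield 0**2 = 0
  x=3: 3 % 3 == 0, yield 3**2 = 9
  x=6: 6 % 3 == 0, yield 6**2 = 36
  x=9: 9 % 3 == 0, yield 9**2 = 81
Therefore out = [0, 9, 36, 81].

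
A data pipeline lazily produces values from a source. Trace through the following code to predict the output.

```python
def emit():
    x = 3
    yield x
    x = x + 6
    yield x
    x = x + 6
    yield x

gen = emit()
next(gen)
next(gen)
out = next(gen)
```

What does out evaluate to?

Step 1: Trace through generator execution:
  Yield 1: x starts at 3, yield 3
  Yield 2: x = 3 + 6 = 9, yield 9
  Yield 3: x = 9 + 6 = 15, yield 15
Step 2: First next() gets 3, second next() gets the second value, third next() yields 15.
Therefore out = 15.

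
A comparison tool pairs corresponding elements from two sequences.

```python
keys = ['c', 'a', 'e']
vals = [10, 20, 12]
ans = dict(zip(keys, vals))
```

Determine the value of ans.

Step 1: zip pairs keys with values:
  'c' -> 10
  'a' -> 20
  'e' -> 12
Therefore ans = {'c': 10, 'a': 20, 'e': 12}.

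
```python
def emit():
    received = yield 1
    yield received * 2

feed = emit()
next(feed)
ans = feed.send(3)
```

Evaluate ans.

Step 1: next(feed) advances to first yield, producing 1.
Step 2: send(3) resumes, received = 3.
Step 3: yield received * 2 = 3 * 2 = 6.
Therefore ans = 6.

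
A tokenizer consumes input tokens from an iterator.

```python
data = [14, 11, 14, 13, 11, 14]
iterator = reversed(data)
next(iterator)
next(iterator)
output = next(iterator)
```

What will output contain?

Step 1: reversed([14, 11, 14, 13, 11, 14]) gives iterator: [14, 11, 13, 14, 11, 14].
Step 2: First next() = 14, second next() = 11.
Step 3: Third next() = 13.
Therefore output = 13.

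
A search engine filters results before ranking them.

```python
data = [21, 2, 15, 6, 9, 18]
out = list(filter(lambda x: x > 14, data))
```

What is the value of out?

Step 1: Filter elements > 14:
  21: kept
  2: removed
  15: kept
  6: removed
  9: removed
  18: kept
Therefore out = [21, 15, 18].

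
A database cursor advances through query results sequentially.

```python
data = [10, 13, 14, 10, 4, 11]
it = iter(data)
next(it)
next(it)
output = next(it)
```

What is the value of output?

Step 1: Create iterator over [10, 13, 14, 10, 4, 11].
Step 2: next() consumes 10.
Step 3: next() consumes 13.
Step 4: next() returns 14.
Therefore output = 14.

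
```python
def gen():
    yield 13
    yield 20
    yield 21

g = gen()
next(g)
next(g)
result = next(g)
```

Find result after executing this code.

Step 1: gen() creates a generator.
Step 2: next(g) yields 13 (consumed and discarded).
Step 3: next(g) yields 20 (consumed and discarded).
Step 4: next(g) yields 21, assigned to result.
Therefore result = 21.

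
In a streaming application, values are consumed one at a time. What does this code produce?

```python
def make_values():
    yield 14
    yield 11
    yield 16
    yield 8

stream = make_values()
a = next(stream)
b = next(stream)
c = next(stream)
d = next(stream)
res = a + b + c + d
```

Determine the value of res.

Step 1: Create generator and consume all values:
  a = next(stream) = 14
  b = next(stream) = 11
  c = next(stream) = 16
  d = next(stream) = 8
Step 2: res = 14 + 11 + 16 + 8 = 49.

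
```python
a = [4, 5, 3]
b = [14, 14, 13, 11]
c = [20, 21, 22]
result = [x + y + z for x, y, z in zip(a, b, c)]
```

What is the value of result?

Step 1: zip three lists (truncates to shortest, len=3):
  4 + 14 + 20 = 38
  5 + 14 + 21 = 40
  3 + 13 + 22 = 38
Therefore result = [38, 40, 38].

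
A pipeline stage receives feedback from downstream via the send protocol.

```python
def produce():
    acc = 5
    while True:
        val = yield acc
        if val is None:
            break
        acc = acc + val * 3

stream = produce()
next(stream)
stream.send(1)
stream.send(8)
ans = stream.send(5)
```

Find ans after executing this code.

Step 1: next() -> yield acc=5.
Step 2: send(1) -> val=1, acc = 5 + 1*3 = 8, yield 8.
Step 3: send(8) -> val=8, acc = 8 + 8*3 = 32, yield 32.
Step 4: send(5) -> val=5, acc = 32 + 5*3 = 47, yield 47.
Therefore ans = 47.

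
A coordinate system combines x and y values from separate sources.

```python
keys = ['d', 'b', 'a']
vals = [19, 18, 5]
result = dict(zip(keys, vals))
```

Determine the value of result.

Step 1: zip pairs keys with values:
  'd' -> 19
  'b' -> 18
  'a' -> 5
Therefore result = {'d': 19, 'b': 18, 'a': 5}.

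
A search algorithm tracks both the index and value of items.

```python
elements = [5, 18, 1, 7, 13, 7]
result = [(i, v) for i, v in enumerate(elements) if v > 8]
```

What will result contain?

Step 1: Filter enumerate([5, 18, 1, 7, 13, 7]) keeping v > 8:
  (0, 5): 5 <= 8, excluded
  (1, 18): 18 > 8, included
  (2, 1): 1 <= 8, excluded
  (3, 7): 7 <= 8, excluded
  (4, 13): 13 > 8, included
  (5, 7): 7 <= 8, excluded
Therefore result = [(1, 18), (4, 13)].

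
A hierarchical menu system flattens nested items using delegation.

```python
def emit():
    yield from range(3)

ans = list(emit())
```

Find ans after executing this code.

Step 1: yield from delegates to the iterable, yielding each element.
Step 2: Collected values: [0, 1, 2].
Therefore ans = [0, 1, 2].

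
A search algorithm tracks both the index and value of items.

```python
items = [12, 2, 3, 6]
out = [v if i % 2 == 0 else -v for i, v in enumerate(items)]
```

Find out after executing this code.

Step 1: For each (i, v), keep v if i is even, negate if odd:
  i=0 (even): keep 12
  i=1 (odd): negate to -2
  i=2 (even): keep 3
  i=3 (odd): negate to -6
Therefore out = [12, -2, 3, -6].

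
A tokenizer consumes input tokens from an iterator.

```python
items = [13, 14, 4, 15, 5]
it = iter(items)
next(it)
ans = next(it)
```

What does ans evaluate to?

Step 1: Create iterator over [13, 14, 4, 15, 5].
Step 2: next() consumes 13.
Step 3: next() returns 14.
Therefore ans = 14.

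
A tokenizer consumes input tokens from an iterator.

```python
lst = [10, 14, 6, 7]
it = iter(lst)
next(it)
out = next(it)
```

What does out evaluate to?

Step 1: Create iterator over [10, 14, 6, 7].
Step 2: next() consumes 10.
Step 3: next() returns 14.
Therefore out = 14.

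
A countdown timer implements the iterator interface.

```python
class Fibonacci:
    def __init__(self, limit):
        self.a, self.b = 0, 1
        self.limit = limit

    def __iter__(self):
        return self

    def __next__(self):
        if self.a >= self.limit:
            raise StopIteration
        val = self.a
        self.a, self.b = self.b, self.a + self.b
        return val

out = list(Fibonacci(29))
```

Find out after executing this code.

Step 1: Fibonacci-like sequence (a=0, b=1) until >= 29:
  Yield 0, then a,b = 1,1
  Yield 1, then a,b = 1,2
  Yield 1, then a,b = 2,3
  Yield 2, then a,b = 3,5
  Yield 3, then a,b = 5,8
  Yield 5, then a,b = 8,13
  Yield 8, then a,b = 13,21
  Yield 13, then a,b = 21,34
  Yield 21, then a,b = 34,55
Step 2: 34 >= 29, stop.
Therefore out = [0, 1, 1, 2, 3, 5, 8, 13, 21].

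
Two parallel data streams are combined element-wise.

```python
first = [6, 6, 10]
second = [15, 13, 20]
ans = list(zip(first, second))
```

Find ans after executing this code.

Step 1: zip pairs elements at same index:
  Index 0: (6, 15)
  Index 1: (6, 13)
  Index 2: (10, 20)
Therefore ans = [(6, 15), (6, 13), (10, 20)].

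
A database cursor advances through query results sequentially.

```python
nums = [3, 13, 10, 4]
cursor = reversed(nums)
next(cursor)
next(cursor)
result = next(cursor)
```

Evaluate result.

Step 1: reversed([3, 13, 10, 4]) gives iterator: [4, 10, 13, 3].
Step 2: First next() = 4, second next() = 10.
Step 3: Third next() = 13.
Therefore result = 13.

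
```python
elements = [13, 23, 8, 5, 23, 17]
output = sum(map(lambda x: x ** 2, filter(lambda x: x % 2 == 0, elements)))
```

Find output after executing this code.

Step 1: Filter even numbers from [13, 23, 8, 5, 23, 17]: [8]
Step 2: Square each: [64]
Step 3: Sum = 64.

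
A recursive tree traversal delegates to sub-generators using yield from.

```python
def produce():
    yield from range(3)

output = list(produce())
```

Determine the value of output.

Step 1: yield from delegates to the iterable, yielding each element.
Step 2: Collected values: [0, 1, 2].
Therefore output = [0, 1, 2].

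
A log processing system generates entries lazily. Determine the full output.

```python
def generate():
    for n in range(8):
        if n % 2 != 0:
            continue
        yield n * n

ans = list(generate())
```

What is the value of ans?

Step 1: Only yield n**2 when n is divisible by 2:
  n=0: 0 % 2 == 0, yield 0**2 = 0
  n=2: 2 % 2 == 0, yield 2**2 = 4
  n=4: 4 % 2 == 0, yield 4**2 = 16
  n=6: 6 % 2 == 0, yield 6**2 = 36
Therefore ans = [0, 4, 16, 36].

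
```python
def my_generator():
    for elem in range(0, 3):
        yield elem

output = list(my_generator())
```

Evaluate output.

Step 1: The generator yields each value from range(0, 3).
Step 2: list() consumes all yields: [0, 1, 2].
Therefore output = [0, 1, 2].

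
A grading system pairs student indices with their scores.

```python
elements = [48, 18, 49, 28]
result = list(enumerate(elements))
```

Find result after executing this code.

Step 1: enumerate pairs each element with its index:
  (0, 48)
  (1, 18)
  (2, 49)
  (3, 28)
Therefore result = [(0, 48), (1, 18), (2, 49), (3, 28)].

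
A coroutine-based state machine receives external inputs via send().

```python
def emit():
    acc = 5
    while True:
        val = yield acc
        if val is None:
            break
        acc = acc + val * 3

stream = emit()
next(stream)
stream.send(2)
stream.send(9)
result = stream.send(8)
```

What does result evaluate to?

Step 1: next() -> yield acc=5.
Step 2: send(2) -> val=2, acc = 5 + 2*3 = 11, yield 11.
Step 3: send(9) -> val=9, acc = 11 + 9*3 = 38, yield 38.
Step 4: send(8) -> val=8, acc = 38 + 8*3 = 62, yield 62.
Therefore result = 62.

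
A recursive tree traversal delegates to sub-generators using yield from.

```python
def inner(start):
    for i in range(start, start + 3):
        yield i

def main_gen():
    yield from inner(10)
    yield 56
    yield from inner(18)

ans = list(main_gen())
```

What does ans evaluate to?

Step 1: main_gen() delegates to inner(10):
  yield 10
  yield 11
  yield 12
Step 2: yield 56
Step 3: Delegates to inner(18):
  yield 18
  yield 19
  yield 20
Therefore ans = [10, 11, 12, 56, 18, 19, 20].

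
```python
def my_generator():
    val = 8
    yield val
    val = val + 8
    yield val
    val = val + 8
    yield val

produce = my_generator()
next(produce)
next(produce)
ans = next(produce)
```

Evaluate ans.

Step 1: Trace through generator execution:
  Yield 1: val starts at 8, yield 8
  Yield 2: val = 8 + 8 = 16, yield 16
  Yield 3: val = 16 + 8 = 24, yield 24
Step 2: First next() gets 8, second next() gets the second value, third next() yields 24.
Therefore ans = 24.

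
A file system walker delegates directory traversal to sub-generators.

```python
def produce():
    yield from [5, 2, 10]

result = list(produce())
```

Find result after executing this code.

Step 1: yield from delegates to the iterable, yielding each element.
Step 2: Collected values: [5, 2, 10].
Therefore result = [5, 2, 10].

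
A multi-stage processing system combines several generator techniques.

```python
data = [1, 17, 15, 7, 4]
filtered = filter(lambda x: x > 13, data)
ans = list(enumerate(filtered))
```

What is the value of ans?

Step 1: Filter [1, 17, 15, 7, 4] for > 13: [17, 15].
Step 2: enumerate re-indexes from 0: [(0, 17), (1, 15)].
Therefore ans = [(0, 17), (1, 15)].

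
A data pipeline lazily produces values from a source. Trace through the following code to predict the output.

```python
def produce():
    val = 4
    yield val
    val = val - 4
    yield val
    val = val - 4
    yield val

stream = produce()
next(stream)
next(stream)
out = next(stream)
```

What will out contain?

Step 1: Trace through generator execution:
  Yield 1: val starts at 4, yield 4
  Yield 2: val = 4 - 4 = 0, yield 0
  Yield 3: val = 0 - 4 = -4, yield -4
Step 2: First next() gets 4, second next() gets the second value, third next() yields -4.
Therefore out = -4.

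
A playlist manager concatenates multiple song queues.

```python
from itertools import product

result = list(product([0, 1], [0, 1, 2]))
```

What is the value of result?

Step 1: product([0, 1], [0, 1, 2]) gives all pairs:
  (0, 0)
  (0, 1)
  (0, 2)
  (1, 0)
  (1, 1)
  (1, 2)
Therefore result = [(0, 0), (0, 1), (0, 2), (1, 0), (1, 1), (1, 2)].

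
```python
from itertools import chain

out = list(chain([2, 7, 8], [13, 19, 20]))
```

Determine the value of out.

Step 1: chain() concatenates iterables: [2, 7, 8] + [13, 19, 20].
Therefore out = [2, 7, 8, 13, 19, 20].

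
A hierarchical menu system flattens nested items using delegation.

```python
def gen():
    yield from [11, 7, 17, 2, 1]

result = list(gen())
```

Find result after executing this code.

Step 1: yield from delegates to the iterable, yielding each element.
Step 2: Collected values: [11, 7, 17, 2, 1].
Therefore result = [11, 7, 17, 2, 1].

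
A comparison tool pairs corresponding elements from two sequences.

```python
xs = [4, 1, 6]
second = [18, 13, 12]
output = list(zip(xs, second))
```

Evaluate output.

Step 1: zip pairs elements at same index:
  Index 0: (4, 18)
  Index 1: (1, 13)
  Index 2: (6, 12)
Therefore output = [(4, 18), (1, 13), (6, 12)].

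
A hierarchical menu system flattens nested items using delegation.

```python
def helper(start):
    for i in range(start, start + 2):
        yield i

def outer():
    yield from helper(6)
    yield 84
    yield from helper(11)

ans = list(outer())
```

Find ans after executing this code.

Step 1: outer() delegates to helper(6):
  yield 6
  yield 7
Step 2: yield 84
Step 3: Delegates to helper(11):
  yield 11
  yield 12
Therefore ans = [6, 7, 84, 11, 12].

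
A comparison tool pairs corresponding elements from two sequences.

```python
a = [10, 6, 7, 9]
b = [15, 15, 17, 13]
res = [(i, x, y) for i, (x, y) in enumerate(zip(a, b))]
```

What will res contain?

Step 1: enumerate(zip(a, b)) gives index with paired elements:
  i=0: (10, 15)
  i=1: (6, 15)
  i=2: (7, 17)
  i=3: (9, 13)
Therefore res = [(0, 10, 15), (1, 6, 15), (2, 7, 17), (3, 9, 13)].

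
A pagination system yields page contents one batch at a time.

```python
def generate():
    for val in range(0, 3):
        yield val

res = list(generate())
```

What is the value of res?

Step 1: The generator yields each value from range(0, 3).
Step 2: list() consumes all yields: [0, 1, 2].
Therefore res = [0, 1, 2].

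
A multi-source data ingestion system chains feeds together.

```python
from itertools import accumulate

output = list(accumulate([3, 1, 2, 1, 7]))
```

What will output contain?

Step 1: accumulate computes running sums:
  + 3 = 3
  + 1 = 4
  + 2 = 6
  + 1 = 7
  + 7 = 14
Therefore output = [3, 4, 6, 7, 14].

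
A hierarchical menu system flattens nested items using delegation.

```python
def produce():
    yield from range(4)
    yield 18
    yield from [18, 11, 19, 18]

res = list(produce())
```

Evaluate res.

Step 1: Trace yields in order:
  yield 0
  yield 1
  yield 2
  yield 3
  yield 18
  yield 18
  yield 11
  yield 19
  yield 18
Therefore res = [0, 1, 2, 3, 18, 18, 11, 19, 18].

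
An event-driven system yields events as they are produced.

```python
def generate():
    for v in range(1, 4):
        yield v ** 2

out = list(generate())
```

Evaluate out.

Step 1: For each v in range(1, 4), yield v**2:
  v=1: yield 1**2 = 1
  v=2: yield 2**2 = 4
  v=3: yield 3**2 = 9
Therefore out = [1, 4, 9].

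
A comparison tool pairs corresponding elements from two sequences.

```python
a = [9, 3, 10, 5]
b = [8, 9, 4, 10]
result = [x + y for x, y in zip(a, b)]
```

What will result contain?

Step 1: Add corresponding elements:
  9 + 8 = 17
  3 + 9 = 12
  10 + 4 = 14
  5 + 10 = 15
Therefore result = [17, 12, 14, 15].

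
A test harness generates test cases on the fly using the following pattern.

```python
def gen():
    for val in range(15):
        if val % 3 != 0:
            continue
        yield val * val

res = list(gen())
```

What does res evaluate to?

Step 1: Only yield val**2 when val is divisible by 3:
  val=0: 0 % 3 == 0, yield 0**2 = 0
  val=3: 3 % 3 == 0, yield 3**2 = 9
  val=6: 6 % 3 == 0, yield 6**2 = 36
  val=9: 9 % 3 == 0, yield 9**2 = 81
  val=12: 12 % 3 == 0, yield 12**2 = 144
Therefore res = [0, 9, 36, 81, 144].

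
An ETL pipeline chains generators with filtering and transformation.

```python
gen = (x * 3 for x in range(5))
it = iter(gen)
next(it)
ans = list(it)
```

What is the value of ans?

Step 1: Generator produces [0, 3, 6, 9, 12].
Step 2: next(it) consumes first element (0).
Step 3: list(it) collects remaining: [3, 6, 9, 12].
Therefore ans = [3, 6, 9, 12].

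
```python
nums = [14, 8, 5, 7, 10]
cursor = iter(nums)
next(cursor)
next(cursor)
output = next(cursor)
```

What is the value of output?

Step 1: Create iterator over [14, 8, 5, 7, 10].
Step 2: next() consumes 14.
Step 3: next() consumes 8.
Step 4: next() returns 5.
Therefore output = 5.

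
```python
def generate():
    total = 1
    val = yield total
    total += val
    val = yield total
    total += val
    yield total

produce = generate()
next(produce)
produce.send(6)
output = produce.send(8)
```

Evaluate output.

Step 1: next() -> yield total=1.
Step 2: send(6) -> val=6, total = 1+6 = 7, yield 7.
Step 3: send(8) -> val=8, total = 7+8 = 15, yield 15.
Therefore output = 15.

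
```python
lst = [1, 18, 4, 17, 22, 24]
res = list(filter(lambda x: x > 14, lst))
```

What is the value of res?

Step 1: Filter elements > 14:
  1: removed
  18: kept
  4: removed
  17: kept
  22: kept
  24: kept
Therefore res = [18, 17, 22, 24].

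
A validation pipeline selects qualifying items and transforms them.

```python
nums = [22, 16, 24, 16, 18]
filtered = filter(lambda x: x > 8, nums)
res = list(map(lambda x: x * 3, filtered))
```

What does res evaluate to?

Step 1: Filter nums for elements > 8:
  22: kept
  16: kept
  24: kept
  16: kept
  18: kept
Step 2: Map x * 3 on filtered [22, 16, 24, 16, 18]:
  22 -> 66
  16 -> 48
  24 -> 72
  16 -> 48
  18 -> 54
Therefore res = [66, 48, 72, 48, 54].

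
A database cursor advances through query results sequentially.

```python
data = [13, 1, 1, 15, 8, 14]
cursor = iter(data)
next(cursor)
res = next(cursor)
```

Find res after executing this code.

Step 1: Create iterator over [13, 1, 1, 15, 8, 14].
Step 2: next() consumes 13.
Step 3: next() returns 1.
Therefore res = 1.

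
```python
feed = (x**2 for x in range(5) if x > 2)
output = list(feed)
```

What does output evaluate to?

Step 1: For range(5), keep x > 2, then square:
  x=0: 0 <= 2, excluded
  x=1: 1 <= 2, excluded
  x=2: 2 <= 2, excluded
  x=3: 3 > 2, yield 3**2 = 9
  x=4: 4 > 2, yield 4**2 = 16
Therefore output = [9, 16].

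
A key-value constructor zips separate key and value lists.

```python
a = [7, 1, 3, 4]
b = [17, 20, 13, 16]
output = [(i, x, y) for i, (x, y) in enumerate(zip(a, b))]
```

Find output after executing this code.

Step 1: enumerate(zip(a, b)) gives index with paired elements:
  i=0: (7, 17)
  i=1: (1, 20)
  i=2: (3, 13)
  i=3: (4, 16)
Therefore output = [(0, 7, 17), (1, 1, 20), (2, 3, 13), (3, 4, 16)].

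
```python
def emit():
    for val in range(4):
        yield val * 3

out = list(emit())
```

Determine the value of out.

Step 1: For each val in range(4), yield val * 3:
  val=0: yield 0 * 3 = 0
  val=1: yield 1 * 3 = 3
  val=2: yield 2 * 3 = 6
  val=3: yield 3 * 3 = 9
Therefore out = [0, 3, 6, 9].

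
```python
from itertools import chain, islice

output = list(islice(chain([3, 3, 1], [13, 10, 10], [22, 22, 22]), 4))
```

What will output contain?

Step 1: chain([3, 3, 1], [13, 10, 10], [22, 22, 22]) = [3, 3, 1, 13, 10, 10, 22, 22, 22].
Step 2: islice takes first 4 elements: [3, 3, 1, 13].
Therefore output = [3, 3, 1, 13].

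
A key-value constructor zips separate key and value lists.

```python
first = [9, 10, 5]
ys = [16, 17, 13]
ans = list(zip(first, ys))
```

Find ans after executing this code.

Step 1: zip pairs elements at same index:
  Index 0: (9, 16)
  Index 1: (10, 17)
  Index 2: (5, 13)
Therefore ans = [(9, 16), (10, 17), (5, 13)].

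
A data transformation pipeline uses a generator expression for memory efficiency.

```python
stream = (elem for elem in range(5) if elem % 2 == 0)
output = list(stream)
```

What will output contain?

Step 1: Filter range(5) keeping only even values:
  elem=0: even, included
  elem=1: odd, excluded
  elem=2: even, included
  elem=3: odd, excluded
  elem=4: even, included
Therefore output = [0, 2, 4].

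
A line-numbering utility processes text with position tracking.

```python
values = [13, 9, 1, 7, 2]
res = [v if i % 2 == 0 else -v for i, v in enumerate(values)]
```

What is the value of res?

Step 1: For each (i, v), keep v if i is even, negate if odd:
  i=0 (even): keep 13
  i=1 (odd): negate to -9
  i=2 (even): keep 1
  i=3 (odd): negate to -7
  i=4 (even): keep 2
Therefore res = [13, -9, 1, -7, 2].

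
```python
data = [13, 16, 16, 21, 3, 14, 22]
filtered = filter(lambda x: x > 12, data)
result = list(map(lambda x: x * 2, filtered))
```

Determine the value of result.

Step 1: Filter data for elements > 12:
  13: kept
  16: kept
  16: kept
  21: kept
  3: removed
  14: kept
  22: kept
Step 2: Map x * 2 on filtered [13, 16, 16, 21, 14, 22]:
  13 -> 26
  16 -> 32
  16 -> 32
  21 -> 42
  14 -> 28
  22 -> 44
Therefore result = [26, 32, 32, 42, 28, 44].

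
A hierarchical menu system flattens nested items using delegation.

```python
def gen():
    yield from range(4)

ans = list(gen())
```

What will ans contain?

Step 1: yield from delegates to the iterable, yielding each element.
Step 2: Collected values: [0, 1, 2, 3].
Therefore ans = [0, 1, 2, 3].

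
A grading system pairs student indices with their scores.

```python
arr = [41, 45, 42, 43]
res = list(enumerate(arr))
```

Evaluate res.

Step 1: enumerate pairs each element with its index:
  (0, 41)
  (1, 45)
  (2, 42)
  (3, 43)
Therefore res = [(0, 41), (1, 45), (2, 42), (3, 43)].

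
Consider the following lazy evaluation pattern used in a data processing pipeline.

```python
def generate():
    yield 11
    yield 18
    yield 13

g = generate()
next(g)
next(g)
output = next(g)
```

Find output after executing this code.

Step 1: generate() creates a generator.
Step 2: next(g) yields 11 (consumed and discarded).
Step 3: next(g) yields 18 (consumed and discarded).
Step 4: next(g) yields 13, assigned to output.
Therefore output = 13.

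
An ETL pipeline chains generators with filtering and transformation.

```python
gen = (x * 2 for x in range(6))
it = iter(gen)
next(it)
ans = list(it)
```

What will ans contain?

Step 1: Generator produces [0, 2, 4, 6, 8, 10].
Step 2: next(it) consumes first element (0).
Step 3: list(it) collects remaining: [2, 4, 6, 8, 10].
Therefore ans = [2, 4, 6, 8, 10].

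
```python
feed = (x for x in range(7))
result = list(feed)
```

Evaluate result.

Step 1: Generator expression iterates range(7): [0, 1, 2, 3, 4, 5, 6].
Step 2: list() collects all values.
Therefore result = [0, 1, 2, 3, 4, 5, 6].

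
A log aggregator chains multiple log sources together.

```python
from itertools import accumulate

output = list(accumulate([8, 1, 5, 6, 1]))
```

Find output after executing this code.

Step 1: accumulate computes running sums:
  + 8 = 8
  + 1 = 9
  + 5 = 14
  + 6 = 20
  + 1 = 21
Therefore output = [8, 9, 14, 20, 21].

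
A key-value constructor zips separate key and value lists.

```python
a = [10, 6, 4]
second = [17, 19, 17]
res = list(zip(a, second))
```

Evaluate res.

Step 1: zip pairs elements at same index:
  Index 0: (10, 17)
  Index 1: (6, 19)
  Index 2: (4, 17)
Therefore res = [(10, 17), (6, 19), (4, 17)].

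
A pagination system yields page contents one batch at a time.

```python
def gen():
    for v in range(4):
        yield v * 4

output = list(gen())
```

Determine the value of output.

Step 1: For each v in range(4), yield v * 4:
  v=0: yield 0 * 4 = 0
  v=1: yield 1 * 4 = 4
  v=2: yield 2 * 4 = 8
  v=3: yield 3 * 4 = 12
Therefore output = [0, 4, 8, 12].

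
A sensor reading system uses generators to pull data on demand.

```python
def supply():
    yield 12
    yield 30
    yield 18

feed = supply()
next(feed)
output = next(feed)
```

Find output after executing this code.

Step 1: supply() creates a generator.
Step 2: next(feed) yields 12 (consumed and discarded).
Step 3: next(feed) yields 30, assigned to output.
Therefore output = 30.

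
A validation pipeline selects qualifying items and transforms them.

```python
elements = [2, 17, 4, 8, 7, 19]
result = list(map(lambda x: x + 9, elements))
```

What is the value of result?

Step 1: Apply lambda x: x + 9 to each element:
  2 -> 11
  17 -> 26
  4 -> 13
  8 -> 17
  7 -> 16
  19 -> 28
Therefore result = [11, 26, 13, 17, 16, 28].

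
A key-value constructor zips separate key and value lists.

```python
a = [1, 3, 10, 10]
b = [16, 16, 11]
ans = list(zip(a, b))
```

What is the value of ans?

Step 1: zip stops at shortest (len(a)=4, len(b)=3):
  Index 0: (1, 16)
  Index 1: (3, 16)
  Index 2: (10, 11)
Step 2: Last element of a (10) has no pair, dropped.
Therefore ans = [(1, 16), (3, 16), (10, 11)].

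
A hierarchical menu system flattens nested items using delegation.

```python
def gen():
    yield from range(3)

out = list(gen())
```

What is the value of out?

Step 1: yield from delegates to the iterable, yielding each element.
Step 2: Collected values: [0, 1, 2].
Therefore out = [0, 1, 2].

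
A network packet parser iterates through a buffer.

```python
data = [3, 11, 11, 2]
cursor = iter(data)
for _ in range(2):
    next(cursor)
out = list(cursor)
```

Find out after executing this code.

Step 1: Create iterator over [3, 11, 11, 2].
Step 2: Advance 2 positions (consuming [3, 11]).
Step 3: list() collects remaining elements: [11, 2].
Therefore out = [11, 2].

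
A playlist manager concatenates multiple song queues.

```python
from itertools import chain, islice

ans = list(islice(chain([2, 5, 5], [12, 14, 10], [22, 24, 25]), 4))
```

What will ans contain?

Step 1: chain([2, 5, 5], [12, 14, 10], [22, 24, 25]) = [2, 5, 5, 12, 14, 10, 22, 24, 25].
Step 2: islice takes first 4 elements: [2, 5, 5, 12].
Therefore ans = [2, 5, 5, 12].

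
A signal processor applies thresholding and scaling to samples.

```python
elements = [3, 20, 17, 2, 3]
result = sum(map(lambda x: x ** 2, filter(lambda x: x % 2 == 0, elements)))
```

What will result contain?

Step 1: Filter even numbers from [3, 20, 17, 2, 3]: [20, 2]
Step 2: Square each: [400, 4]
Step 3: Sum = 404.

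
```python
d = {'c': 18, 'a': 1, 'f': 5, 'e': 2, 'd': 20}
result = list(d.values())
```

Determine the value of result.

Step 1: d.values() returns the dictionary values in insertion order.
Therefore result = [18, 1, 5, 2, 20].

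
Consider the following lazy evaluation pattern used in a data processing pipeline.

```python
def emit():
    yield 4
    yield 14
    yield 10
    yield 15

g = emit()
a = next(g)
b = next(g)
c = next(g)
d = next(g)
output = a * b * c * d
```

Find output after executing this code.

Step 1: Create generator and consume all values:
  a = next(g) = 4
  b = next(g) = 14
  c = next(g) = 10
  d = next(g) = 15
Step 2: output = 4 * 14 * 10 * 15 = 8400.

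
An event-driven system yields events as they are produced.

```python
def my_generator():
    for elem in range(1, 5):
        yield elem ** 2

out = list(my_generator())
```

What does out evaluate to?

Step 1: For each elem in range(1, 5), yield elem**2:
  elem=1: yield 1**2 = 1
  elem=2: yield 2**2 = 4
  elem=3: yield 3**2 = 9
  elem=4: yield 4**2 = 16
Therefore out = [1, 4, 9, 16].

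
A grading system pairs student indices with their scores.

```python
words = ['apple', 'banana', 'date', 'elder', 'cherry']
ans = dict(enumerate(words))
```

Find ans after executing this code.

Step 1: enumerate pairs indices with words:
  0 -> 'apple'
  1 -> 'banana'
  2 -> 'date'
  3 -> 'elder'
  4 -> 'cherry'
Therefore ans = {0: 'apple', 1: 'banana', 2: 'date', 3: 'elder', 4: 'cherry'}.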